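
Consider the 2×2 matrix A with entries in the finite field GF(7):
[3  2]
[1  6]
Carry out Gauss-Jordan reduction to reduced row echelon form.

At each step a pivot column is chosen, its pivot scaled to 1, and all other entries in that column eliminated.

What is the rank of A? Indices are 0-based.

rank = 2

[1] R0 /= 3  ⇒  (1, 3)
     R1 -= 1·R0  ⇒  (0, 3)
[2] R1 /= 3  ⇒  (0, 1)
     R0 -= 3·R1  ⇒  (1, 0)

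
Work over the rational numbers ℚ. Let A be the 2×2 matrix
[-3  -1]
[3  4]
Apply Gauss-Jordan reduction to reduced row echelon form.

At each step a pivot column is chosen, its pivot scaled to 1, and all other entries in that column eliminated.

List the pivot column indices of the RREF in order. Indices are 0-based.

pivot columns: 0, 1

[1] R0 /= -3  ⇒  (1, 1/3)
     R1 -= 3·R0  ⇒  (0, 3)
[2] R1 /= 3  ⇒  (0, 1)
     R0 -= 1/3·R1  ⇒  (1, 0)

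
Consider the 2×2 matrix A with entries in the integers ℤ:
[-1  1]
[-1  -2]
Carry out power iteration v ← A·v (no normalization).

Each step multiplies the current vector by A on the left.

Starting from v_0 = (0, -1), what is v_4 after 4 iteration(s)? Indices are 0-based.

v_0 = (0, -1).
v_1 = A·v_0 = (-1, 2).
v_2 = A·v_1 = (3, -3).
v_3 = A·v_2 = (-6, 3).
v_4 = A·v_3 = (9, 0).

v_4 = (9, 0)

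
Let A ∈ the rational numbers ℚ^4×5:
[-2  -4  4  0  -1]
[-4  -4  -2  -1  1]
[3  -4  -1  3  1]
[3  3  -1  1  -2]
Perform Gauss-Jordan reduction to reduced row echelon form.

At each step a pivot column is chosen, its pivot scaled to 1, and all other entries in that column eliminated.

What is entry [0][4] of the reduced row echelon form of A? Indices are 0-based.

M[0][4] = 197/30

[1] R0 /= -2  ⇒  (1, 2, -2, 0, 1/2)
     R1 -= -4·R0  ⇒  (0, 4, -10, -1, 3)
     R2 -= 3·R0  ⇒  (0, -10, 5, 3, -1/2)
     R3 -= 3·R0  ⇒  (0, -3, 5, 1, -7/2)
[2] R1 /= 4  ⇒  (0, 1, -5/2, -1/4, 3/4)
     R0 -= 2·R1  ⇒  (1, 0, 3, 1/2, -1)
     R2 -= -10·R1  ⇒  (0, 0, -20, 1/2, 7)
     R3 -= -3·R1  ⇒  (0, 0, -5/2, 1/4, -5/4)
[3] R2 /= -20  ⇒  (0, 0, 1, -1/40, -7/20)
     R0 -= 3·R2  ⇒  (1, 0, 0, 23/40, 1/20)
     R1 -= -5/2·R2  ⇒  (0, 1, 0, -5/16, -1/8)
     R3 -= -5/2·R2  ⇒  (0, 0, 0, 3/16, -17/8)
[4] R3 /= 3/16  ⇒  (0, 0, 0, 1, -34/3)
     R0 -= 23/40·R3  ⇒  (1, 0, 0, 0, 197/30)
     R1 -= -5/16·R3  ⇒  (0, 1, 0, 0, -11/3)
     R2 -= -1/40·R3  ⇒  (0, 0, 1, 0, -19/30)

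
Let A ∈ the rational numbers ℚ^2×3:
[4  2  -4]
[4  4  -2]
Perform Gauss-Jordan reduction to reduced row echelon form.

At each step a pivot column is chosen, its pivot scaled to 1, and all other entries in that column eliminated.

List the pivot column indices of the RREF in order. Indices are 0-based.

[1] R0 /= 4  ⇒  (1, 1/2, -1)
     R1 -= 4·R0  ⇒  (0, 2, 2)
[2] R1 /= 2  ⇒  (0, 1, 1)
     R0 -= 1/2·R1  ⇒  (1, 0, -3/2)

pivot columns: 0, 1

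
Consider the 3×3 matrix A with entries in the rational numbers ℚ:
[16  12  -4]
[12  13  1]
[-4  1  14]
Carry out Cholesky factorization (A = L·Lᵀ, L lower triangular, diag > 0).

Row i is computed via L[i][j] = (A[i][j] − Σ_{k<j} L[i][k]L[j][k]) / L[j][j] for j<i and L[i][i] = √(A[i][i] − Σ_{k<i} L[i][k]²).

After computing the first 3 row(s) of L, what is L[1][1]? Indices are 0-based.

Step 1: L[0][0] = √(16) = 4.
  L[1][0] = (12) / L[0][0] = 3.
Step 2: L[1][1] = √(4) = 2.
  L[2][0] = (-4) / L[0][0] = -1.
  L[2][1] = (4) / L[1][1] = 2.
Step 3: L[2][2] = √(9) = 3.

L[1][1] = 2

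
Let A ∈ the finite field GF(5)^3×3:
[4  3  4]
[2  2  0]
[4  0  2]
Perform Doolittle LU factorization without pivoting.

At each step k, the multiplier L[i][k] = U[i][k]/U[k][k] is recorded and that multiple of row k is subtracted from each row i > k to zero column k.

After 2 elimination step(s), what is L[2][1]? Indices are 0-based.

[col 0] pivot 4
  R1 -= 3*R0 → (0, 3, 3)  (L[1][0] := 3)
  R2 -= 1*R0 → (0, 2, 3)  (L[2][0] := 1)
[col 1] pivot 3
  R2 -= 4*R1 → (0, 0, 1)  (L[2][1] := 4)

L[2][1] = 4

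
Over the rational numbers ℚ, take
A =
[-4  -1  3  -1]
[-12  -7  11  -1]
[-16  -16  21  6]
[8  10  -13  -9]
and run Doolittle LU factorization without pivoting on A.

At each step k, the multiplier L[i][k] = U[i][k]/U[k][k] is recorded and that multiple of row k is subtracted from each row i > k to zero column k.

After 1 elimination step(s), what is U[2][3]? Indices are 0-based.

U[2][3] = 10

k=0: U[0][0]=-4
  eliminate (1,0): mult=3, new row 1: (0, -4, 2, 2); set L[1][0]=3
  eliminate (2,0): mult=4, new row 2: (0, -12, 9, 10); set L[2][0]=4
  eliminate (3,0): mult=-2, new row 3: (0, 8, -7, -11); set L[3][0]=-2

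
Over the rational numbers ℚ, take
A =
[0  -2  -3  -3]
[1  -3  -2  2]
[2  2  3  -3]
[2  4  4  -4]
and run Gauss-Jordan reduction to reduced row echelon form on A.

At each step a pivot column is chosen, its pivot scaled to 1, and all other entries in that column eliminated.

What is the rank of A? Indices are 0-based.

pivot(0,0): swap R0↔R1
pivot(0,0)=1: scale R0 → (1, -3, -2, 2)
  clear (2,0): R2 −= (2)R0 → (0, 8, 7, -7)
  clear (3,0): R3 −= (2)R0 → (0, 10, 8, -8)
pivot(1,1)=-2: scale R1 → (0, 1, 3/2, 3/2)
  clear (0,1): R0 −= (-3)R1 → (1, 0, 5/2, 13/2)
  clear (2,1): R2 −= (8)R1 → (0, 0, -5, -19)
  clear (3,1): R3 −= (10)R1 → (0, 0, -7, -23)
pivot(2,2)=-5: scale R2 → (0, 0, 1, 19/5)
  clear (0,2): R0 −= (5/2)R2 → (1, 0, 0, -3)
  clear (1,2): R1 −= (3/2)R2 → (0, 1, 0, -21/5)
  clear (3,2): R3 −= (-7)R2 → (0, 0, 0, 18/5)
pivot(3,3)=18/5: scale R3 → (0, 0, 0, 1)
  clear (0,3): R0 −= (-3)R3 → (1, 0, 0, 0)
  clear (1,3): R1 −= (-21/5)R3 → (0, 1, 0, 0)
  clear (2,3): R2 −= (19/5)R3 → (0, 0, 1, 0)

rank = 4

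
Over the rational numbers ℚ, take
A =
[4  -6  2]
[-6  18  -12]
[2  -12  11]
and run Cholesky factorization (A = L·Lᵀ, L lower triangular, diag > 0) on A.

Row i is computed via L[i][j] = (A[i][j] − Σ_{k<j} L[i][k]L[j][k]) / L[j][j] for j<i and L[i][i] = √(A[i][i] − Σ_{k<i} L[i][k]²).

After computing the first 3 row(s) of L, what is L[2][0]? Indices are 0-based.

L[2][0] = 1

Step 1: L[0][0] = √(4) = 2.
  L[1][0] = (-6) / L[0][0] = -3.
Step 2: L[1][1] = √(9) = 3.
  L[2][0] = (2) / L[0][0] = 1.
  L[2][1] = (-9) / L[1][1] = -3.
Step 3: L[2][2] = √(1) = 1.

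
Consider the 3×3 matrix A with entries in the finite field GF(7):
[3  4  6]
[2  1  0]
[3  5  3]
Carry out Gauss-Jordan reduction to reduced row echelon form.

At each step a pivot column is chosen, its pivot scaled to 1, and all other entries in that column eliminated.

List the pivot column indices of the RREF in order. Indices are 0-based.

step 1: normalize row 0 (÷3) = (1, 6, 2)
  row 1: subtract 2×row0 = (0, 3, 3)
  row 2: subtract 3×row0 = (0, 1, 4)
step 2: normalize row 1 (÷3) = (0, 1, 1)
  row 0: subtract 6×row1 = (1, 0, 3)
  row 2: subtract 1×row1 = (0, 0, 3)
step 3: normalize row 2 (÷3) = (0, 0, 1)
  row 0: subtract 3×row2 = (1, 0, 0)
  row 1: subtract 1×row2 = (0, 1, 0)

pivot columns: 0, 1, 2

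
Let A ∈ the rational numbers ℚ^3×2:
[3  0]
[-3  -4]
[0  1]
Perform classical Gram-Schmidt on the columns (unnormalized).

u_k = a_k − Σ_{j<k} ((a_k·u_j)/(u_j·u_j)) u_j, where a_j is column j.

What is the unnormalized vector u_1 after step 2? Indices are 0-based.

Step 1: u_0 = a_0 = (3, -3, 0).
Step 2: u_1 = a_1 − (2/3)·u_0 = (-2, -2, 1).

u_1 = (-2, -2, 1)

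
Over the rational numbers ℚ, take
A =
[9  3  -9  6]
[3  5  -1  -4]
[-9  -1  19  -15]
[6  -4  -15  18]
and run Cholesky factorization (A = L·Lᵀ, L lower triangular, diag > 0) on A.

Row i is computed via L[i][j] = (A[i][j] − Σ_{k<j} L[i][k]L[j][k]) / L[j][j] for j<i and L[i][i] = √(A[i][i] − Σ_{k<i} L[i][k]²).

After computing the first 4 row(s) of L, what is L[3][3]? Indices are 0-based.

Step 1: L[0][0] = √(9) = 3.
  L[1][0] = (3) / L[0][0] = 1.
Step 2: L[1][1] = √(4) = 2.
  L[2][0] = (-9) / L[0][0] = -3.
  L[2][1] = (2) / L[1][1] = 1.
Step 3: L[2][2] = √(9) = 3.
  L[3][0] = (6) / L[0][0] = 2.
  L[3][1] = (-6) / L[1][1] = -3.
  L[3][2] = (-6) / L[2][2] = -2.
Step 4: L[3][3] = √(1) = 1.

L[3][3] = 1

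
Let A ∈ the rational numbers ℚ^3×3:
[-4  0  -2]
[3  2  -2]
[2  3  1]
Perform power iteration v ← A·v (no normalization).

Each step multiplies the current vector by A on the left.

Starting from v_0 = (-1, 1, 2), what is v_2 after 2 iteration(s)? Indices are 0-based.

v_2 = (-6, -16, -12)

v_0 = (-1, 1, 2).
v_1 = A·v_0 = (0, -5, 3).
v_2 = A·v_1 = (-6, -16, -12).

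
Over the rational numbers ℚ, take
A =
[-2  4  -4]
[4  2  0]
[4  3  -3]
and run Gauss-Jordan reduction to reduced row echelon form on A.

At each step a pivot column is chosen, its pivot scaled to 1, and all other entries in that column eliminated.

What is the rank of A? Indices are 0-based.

step 1: normalize row 0 (÷-2) = (1, -2, 2)
  row 1: subtract 4×row0 = (0, 10, -8)
  row 2: subtract 4×row0 = (0, 11, -11)
step 2: normalize row 1 (÷10) = (0, 1, -4/5)
  row 0: subtract -2×row1 = (1, 0, 2/5)
  row 2: subtract 11×row1 = (0, 0, -11/5)
step 3: normalize row 2 (÷-11/5) = (0, 0, 1)
  row 0: subtract 2/5×row2 = (1, 0, 0)
  row 1: subtract -4/5×row2 = (0, 1, 0)

rank = 3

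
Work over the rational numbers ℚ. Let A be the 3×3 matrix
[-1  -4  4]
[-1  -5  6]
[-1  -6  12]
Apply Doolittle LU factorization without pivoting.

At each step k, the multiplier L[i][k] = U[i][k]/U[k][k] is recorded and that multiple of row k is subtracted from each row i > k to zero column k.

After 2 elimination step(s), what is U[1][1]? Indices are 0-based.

Step 1: pivot at (0,0) is -1.
  row1 ← row1 − (1)·row0  ⇒  L[1][0]=1, U row1=(0, -1, 2)
  row2 ← row2 − (1)·row0  ⇒  L[2][0]=1, U row2=(0, -2, 8)
Step 2: pivot at (1,1) is -1.
  row2 ← row2 − (2)·row1  ⇒  L[2][1]=2, U row2=(0, 0, 4)

U[1][1] = -1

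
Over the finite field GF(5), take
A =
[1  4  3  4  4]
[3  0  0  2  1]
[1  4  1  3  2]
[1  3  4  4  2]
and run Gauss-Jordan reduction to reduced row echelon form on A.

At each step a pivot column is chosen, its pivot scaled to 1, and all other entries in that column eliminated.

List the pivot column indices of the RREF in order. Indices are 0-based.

pivot columns: 0, 1, 2, 3

[1] R0 /= 1  ⇒  (1, 4, 3, 4, 4)
     R1 -= 3·R0  ⇒  (0, 3, 1, 0, 4)
     R2 -= 1·R0  ⇒  (0, 0, 3, 4, 3)
     R3 -= 1·R0  ⇒  (0, 4, 1, 0, 3)
[2] R1 /= 3  ⇒  (0, 1, 2, 0, 3)
     R0 -= 4·R1  ⇒  (1, 0, 0, 4, 2)
     R3 -= 4·R1  ⇒  (0, 0, 3, 0, 1)
[3] R2 /= 3  ⇒  (0, 0, 1, 3, 1)
     R1 -= 2·R2  ⇒  (0, 1, 0, 4, 1)
     R3 -= 3·R2  ⇒  (0, 0, 0, 1, 3)
[4] R3 /= 1  ⇒  (0, 0, 0, 1, 3)
     R0 -= 4·R3  ⇒  (1, 0, 0, 0, 0)
     R1 -= 4·R3  ⇒  (0, 1, 0, 0, 4)
     R2 -= 3·R3  ⇒  (0, 0, 1, 0, 2)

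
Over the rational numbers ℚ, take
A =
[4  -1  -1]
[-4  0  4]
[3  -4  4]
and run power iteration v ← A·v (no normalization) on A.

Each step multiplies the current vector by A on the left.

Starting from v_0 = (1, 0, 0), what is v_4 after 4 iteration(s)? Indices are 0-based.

v_0 = (1, 0, 0).
v_1 = A·v_0 = (4, -4, 3).
v_2 = A·v_1 = (17, -4, 40).
v_3 = A·v_2 = (32, 92, 227).
v_4 = A·v_3 = (-191, 780, 636).

v_4 = (-191, 780, 636)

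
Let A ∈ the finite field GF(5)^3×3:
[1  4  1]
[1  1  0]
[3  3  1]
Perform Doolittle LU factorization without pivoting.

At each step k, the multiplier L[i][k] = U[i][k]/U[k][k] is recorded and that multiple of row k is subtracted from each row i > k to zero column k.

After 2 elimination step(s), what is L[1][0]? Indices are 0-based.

Step 1: pivot at (0,0) is 1.
  row1 ← row1 − (1)·row0  ⇒  L[1][0]=1, U row1=(0, 2, 4)
  row2 ← row2 − (3)·row0  ⇒  L[2][0]=3, U row2=(0, 1, 3)
Step 2: pivot at (1,1) is 2.
  row2 ← row2 − (3)·row1  ⇒  L[2][1]=3, U row2=(0, 0, 1)

L[1][0] = 1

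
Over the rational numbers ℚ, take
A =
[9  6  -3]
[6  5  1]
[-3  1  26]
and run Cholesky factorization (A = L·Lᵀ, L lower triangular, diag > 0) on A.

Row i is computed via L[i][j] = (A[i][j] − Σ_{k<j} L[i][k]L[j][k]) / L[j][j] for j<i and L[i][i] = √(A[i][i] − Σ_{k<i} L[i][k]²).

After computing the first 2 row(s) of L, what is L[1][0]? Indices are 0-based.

Step 1: L[0][0] = √(9) = 3.
  L[1][0] = (6) / L[0][0] = 2.
Step 2: L[1][1] = √(1) = 1.

L[1][0] = 2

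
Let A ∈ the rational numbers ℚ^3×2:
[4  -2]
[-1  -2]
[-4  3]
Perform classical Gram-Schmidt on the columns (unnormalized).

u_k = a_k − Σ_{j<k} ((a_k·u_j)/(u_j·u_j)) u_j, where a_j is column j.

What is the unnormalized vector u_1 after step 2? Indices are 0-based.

Step 1: u_0 = a_0 = (4, -1, -4).
Step 2: u_1 = a_1 − (-6/11)·u_0 = (2/11, -28/11, 9/11).

u_1 = (2/11, -28/11, 9/11)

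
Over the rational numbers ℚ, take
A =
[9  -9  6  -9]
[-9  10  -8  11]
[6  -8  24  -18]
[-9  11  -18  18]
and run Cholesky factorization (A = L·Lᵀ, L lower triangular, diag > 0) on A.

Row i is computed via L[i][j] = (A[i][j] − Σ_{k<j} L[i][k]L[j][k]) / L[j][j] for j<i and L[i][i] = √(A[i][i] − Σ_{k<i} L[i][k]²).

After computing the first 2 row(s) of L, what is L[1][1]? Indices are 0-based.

L[1][1] = 1

Step 1: L[0][0] = √(9) = 3.
  L[1][0] = (-9) / L[0][0] = -3.
Step 2: L[1][1] = √(1) = 1.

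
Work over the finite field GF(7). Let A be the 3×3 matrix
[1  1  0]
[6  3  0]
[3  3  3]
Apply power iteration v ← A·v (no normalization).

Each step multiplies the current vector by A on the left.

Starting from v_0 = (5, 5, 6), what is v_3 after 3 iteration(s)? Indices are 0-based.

v_0 = (5, 5, 6).
v_1 = A·v_0 = (3, 3, 6).
v_2 = A·v_1 = (6, 6, 1).
v_3 = A·v_2 = (5, 5, 4).

v_3 = (5, 5, 4)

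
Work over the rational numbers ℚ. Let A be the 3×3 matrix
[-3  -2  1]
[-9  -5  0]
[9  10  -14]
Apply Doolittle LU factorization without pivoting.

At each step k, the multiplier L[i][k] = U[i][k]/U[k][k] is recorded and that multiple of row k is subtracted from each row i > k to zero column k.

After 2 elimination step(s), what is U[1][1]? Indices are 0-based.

[col 0] pivot -3
  R1 -= 3*R0 → (0, 1, -3)  (L[1][0] := 3)
  R2 -= -3*R0 → (0, 4, -11)  (L[2][0] := -3)
[col 1] pivot 1
  R2 -= 4*R1 → (0, 0, 1)  (L[2][1] := 4)

U[1][1] = 1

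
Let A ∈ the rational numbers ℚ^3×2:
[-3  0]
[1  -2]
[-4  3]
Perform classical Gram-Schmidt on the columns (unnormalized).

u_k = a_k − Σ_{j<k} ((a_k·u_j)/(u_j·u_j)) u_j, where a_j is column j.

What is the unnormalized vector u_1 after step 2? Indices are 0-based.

Step 1: u_0 = a_0 = (-3, 1, -4).
Step 2: u_1 = a_1 − (-7/13)·u_0 = (-21/13, -19/13, 11/13).

u_1 = (-21/13, -19/13, 11/13)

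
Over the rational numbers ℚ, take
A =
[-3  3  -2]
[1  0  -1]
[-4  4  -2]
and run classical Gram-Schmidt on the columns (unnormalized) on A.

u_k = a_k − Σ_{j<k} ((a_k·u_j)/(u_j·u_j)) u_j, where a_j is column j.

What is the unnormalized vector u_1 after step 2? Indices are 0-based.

u_1 = (3/26, 25/26, 2/13)

Step 1: u_0 = a_0 = (-3, 1, -4).
Step 2: u_1 = a_1 − (-25/26)·u_0 = (3/26, 25/26, 2/13).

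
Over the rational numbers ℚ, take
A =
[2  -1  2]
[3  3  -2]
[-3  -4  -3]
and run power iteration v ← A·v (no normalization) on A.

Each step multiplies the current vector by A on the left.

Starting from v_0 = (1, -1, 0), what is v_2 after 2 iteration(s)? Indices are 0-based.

v_0 = (1, -1, 0).
v_1 = A·v_0 = (3, 0, 1).
v_2 = A·v_1 = (8, 7, -12).

v_2 = (8, 7, -12)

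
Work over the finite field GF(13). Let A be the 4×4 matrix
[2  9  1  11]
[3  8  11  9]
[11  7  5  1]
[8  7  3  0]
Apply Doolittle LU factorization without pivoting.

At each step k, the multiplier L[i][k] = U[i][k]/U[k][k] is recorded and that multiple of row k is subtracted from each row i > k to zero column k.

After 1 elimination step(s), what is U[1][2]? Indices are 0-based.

[col 0] pivot 2
  R1 -= 8*R0 → (0, 1, 3, 12)  (L[1][0] := 8)
  R2 -= 12*R0 → (0, 3, 6, 12)  (L[2][0] := 12)
  R3 -= 4*R0 → (0, 10, 12, 8)  (L[3][0] := 4)

U[1][2] = 3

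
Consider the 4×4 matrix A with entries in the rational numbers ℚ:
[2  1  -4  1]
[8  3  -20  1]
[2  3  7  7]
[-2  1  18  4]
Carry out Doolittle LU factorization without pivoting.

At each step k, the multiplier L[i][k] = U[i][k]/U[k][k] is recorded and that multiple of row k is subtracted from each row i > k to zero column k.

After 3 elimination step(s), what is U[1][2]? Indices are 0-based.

[col 0] pivot 2
  R1 -= 4*R0 → (0, -1, -4, -3)  (L[1][0] := 4)
  R2 -= 1*R0 → (0, 2, 11, 6)  (L[2][0] := 1)
  R3 -= -1*R0 → (0, 2, 14, 5)  (L[3][0] := -1)
[col 1] pivot -1
  R2 -= -2*R1 → (0, 0, 3, 0)  (L[2][1] := -2)
  R3 -= -2*R1 → (0, 0, 6, -1)  (L[3][1] := -2)
[col 2] pivot 3
  R3 -= 2*R2 → (0, 0, 0, -1)  (L[3][2] := 2)

U[1][2] = -4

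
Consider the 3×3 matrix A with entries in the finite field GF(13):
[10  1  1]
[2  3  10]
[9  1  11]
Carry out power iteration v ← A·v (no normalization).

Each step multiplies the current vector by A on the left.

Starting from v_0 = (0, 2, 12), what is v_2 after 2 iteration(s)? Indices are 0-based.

v_0 = (0, 2, 12).
v_1 = A·v_0 = (1, 9, 4).
v_2 = A·v_1 = (10, 4, 10).

v_2 = (10, 4, 10)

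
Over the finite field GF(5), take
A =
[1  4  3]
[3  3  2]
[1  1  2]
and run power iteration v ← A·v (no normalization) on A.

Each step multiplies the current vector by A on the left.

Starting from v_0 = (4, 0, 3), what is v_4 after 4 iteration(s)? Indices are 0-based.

v_4 = (4, 3, 1)

v_0 = (4, 0, 3).
v_1 = A·v_0 = (3, 3, 0).
v_2 = A·v_1 = (0, 3, 1).
v_3 = A·v_2 = (0, 1, 0).
v_4 = A·v_3 = (4, 3, 1).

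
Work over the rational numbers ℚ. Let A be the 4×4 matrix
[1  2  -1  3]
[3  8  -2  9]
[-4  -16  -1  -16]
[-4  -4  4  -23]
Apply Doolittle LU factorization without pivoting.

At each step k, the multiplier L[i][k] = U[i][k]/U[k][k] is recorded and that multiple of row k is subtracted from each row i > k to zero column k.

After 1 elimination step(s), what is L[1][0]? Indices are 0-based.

Step 1: pivot at (0,0) is 1.
  row1 ← row1 − (3)·row0  ⇒  L[1][0]=3, U row1=(0, 2, 1, 0)
  row2 ← row2 − (-4)·row0  ⇒  L[2][0]=-4, U row2=(0, -8, -5, -4)
  row3 ← row3 − (-4)·row0  ⇒  L[3][0]=-4, U row3=(0, 4, 0, -11)

L[1][0] = 3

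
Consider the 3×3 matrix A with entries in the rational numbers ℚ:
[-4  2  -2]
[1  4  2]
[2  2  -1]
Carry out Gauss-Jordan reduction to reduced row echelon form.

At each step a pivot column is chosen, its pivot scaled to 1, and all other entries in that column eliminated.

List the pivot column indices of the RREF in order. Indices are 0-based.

[1] R0 /= -4  ⇒  (1, -1/2, 1/2)
     R1 -= 1·R0  ⇒  (0, 9/2, 3/2)
     R2 -= 2·R0  ⇒  (0, 3, -2)
[2] R1 /= 9/2  ⇒  (0, 1, 1/3)
     R0 -= -1/2·R1  ⇒  (1, 0, 2/3)
     R2 -= 3·R1  ⇒  (0, 0, -3)
[3] R2 /= -3  ⇒  (0, 0, 1)
     R0 -= 2/3·R2  ⇒  (1, 0, 0)
     R1 -= 1/3·R2  ⇒  (0, 1, 0)

pivot columns: 0, 1, 2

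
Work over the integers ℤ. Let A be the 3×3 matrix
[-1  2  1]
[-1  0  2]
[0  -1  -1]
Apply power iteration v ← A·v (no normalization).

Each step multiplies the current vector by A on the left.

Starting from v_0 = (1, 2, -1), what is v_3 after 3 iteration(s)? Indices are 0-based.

v_3 = (5, 17, 0)

v_0 = (1, 2, -1).
v_1 = A·v_0 = (2, -3, -1).
v_2 = A·v_1 = (-9, -4, 4).
v_3 = A·v_2 = (5, 17, 0).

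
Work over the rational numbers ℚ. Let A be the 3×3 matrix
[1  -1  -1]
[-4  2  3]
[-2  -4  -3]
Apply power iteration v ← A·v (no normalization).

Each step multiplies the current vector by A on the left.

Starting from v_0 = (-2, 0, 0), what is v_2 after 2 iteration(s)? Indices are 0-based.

v_2 = (-14, 36, -40)

v_0 = (-2, 0, 0).
v_1 = A·v_0 = (-2, 8, 4).
v_2 = A·v_1 = (-14, 36, -40).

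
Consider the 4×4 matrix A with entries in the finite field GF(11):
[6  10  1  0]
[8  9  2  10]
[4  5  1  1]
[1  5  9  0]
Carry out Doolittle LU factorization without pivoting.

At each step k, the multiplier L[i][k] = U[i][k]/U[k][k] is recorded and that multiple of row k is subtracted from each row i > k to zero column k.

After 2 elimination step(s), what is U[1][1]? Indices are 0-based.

U[1][1] = 3

Step 1: pivot at (0,0) is 6.
  row1 ← row1 − (5)·row0  ⇒  L[1][0]=5, U row1=(0, 3, 8, 10)
  row2 ← row2 − (8)·row0  ⇒  L[2][0]=8, U row2=(0, 2, 4, 1)
  row3 ← row3 − (2)·row0  ⇒  L[3][0]=2, U row3=(0, 7, 7, 0)
Step 2: pivot at (1,1) is 3.
  row2 ← row2 − (8)·row1  ⇒  L[2][1]=8, U row2=(0, 0, 6, 9)
  row3 ← row3 − (6)·row1  ⇒  L[3][1]=6, U row3=(0, 0, 3, 6)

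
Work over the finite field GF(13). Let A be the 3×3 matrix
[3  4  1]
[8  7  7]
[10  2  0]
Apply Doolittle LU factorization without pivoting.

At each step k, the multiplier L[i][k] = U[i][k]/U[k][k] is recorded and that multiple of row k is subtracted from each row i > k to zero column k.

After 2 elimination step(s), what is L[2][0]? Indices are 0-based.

L[2][0] = 12

Step 1: pivot at (0,0) is 3.
  row1 ← row1 − (7)·row0  ⇒  L[1][0]=7, U row1=(0, 5, 0)
  row2 ← row2 − (12)·row0  ⇒  L[2][0]=12, U row2=(0, 6, 1)
Step 2: pivot at (1,1) is 5.
  row2 ← row2 − (9)·row1  ⇒  L[2][1]=9, U row2=(0, 0, 1)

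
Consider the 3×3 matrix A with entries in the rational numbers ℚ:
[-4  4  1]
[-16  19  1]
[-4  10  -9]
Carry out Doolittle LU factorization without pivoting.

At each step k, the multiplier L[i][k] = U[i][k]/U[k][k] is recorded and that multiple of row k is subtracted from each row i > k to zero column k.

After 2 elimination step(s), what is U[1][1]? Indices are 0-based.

U[1][1] = 3

k=0: U[0][0]=-4
  eliminate (1,0): mult=4, new row 1: (0, 3, -3); set L[1][0]=4
  eliminate (2,0): mult=1, new row 2: (0, 6, -10); set L[2][0]=1
k=1: U[1][1]=3
  eliminate (2,1): mult=2, new row 2: (0, 0, -4); set L[2][1]=2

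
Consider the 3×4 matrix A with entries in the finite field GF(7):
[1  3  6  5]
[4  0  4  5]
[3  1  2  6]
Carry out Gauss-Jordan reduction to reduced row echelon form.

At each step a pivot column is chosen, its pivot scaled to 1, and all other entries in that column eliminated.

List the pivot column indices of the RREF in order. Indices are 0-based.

pivot columns: 0, 1, 2

step 1: normalize row 0 (÷1) = (1, 3, 6, 5)
  row 1: subtract 4×row0 = (0, 2, 1, 6)
  row 2: subtract 3×row0 = (0, 6, 5, 5)
step 2: normalize row 1 (÷2) = (0, 1, 4, 3)
  row 0: subtract 3×row1 = (1, 0, 1, 3)
  row 2: subtract 6×row1 = (0, 0, 2, 1)
step 3: normalize row 2 (÷2) = (0, 0, 1, 4)
  row 0: subtract 1×row2 = (1, 0, 0, 6)
  row 1: subtract 4×row2 = (0, 1, 0, 1)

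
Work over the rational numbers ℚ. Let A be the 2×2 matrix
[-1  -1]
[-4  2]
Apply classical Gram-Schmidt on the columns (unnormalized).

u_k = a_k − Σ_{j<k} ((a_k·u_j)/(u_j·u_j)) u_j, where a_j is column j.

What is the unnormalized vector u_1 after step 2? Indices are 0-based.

Step 1: u_0 = a_0 = (-1, -4).
Step 2: u_1 = a_1 − (-7/17)·u_0 = (-24/17, 6/17).

u_1 = (-24/17, 6/17)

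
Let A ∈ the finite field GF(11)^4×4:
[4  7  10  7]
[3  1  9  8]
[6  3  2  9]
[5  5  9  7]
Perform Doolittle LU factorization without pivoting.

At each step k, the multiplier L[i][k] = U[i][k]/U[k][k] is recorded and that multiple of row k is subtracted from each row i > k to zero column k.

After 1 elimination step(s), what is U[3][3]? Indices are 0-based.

Step 1: pivot at (0,0) is 4.
  row1 ← row1 − (9)·row0  ⇒  L[1][0]=9, U row1=(0, 4, 7, 0)
  row2 ← row2 − (7)·row0  ⇒  L[2][0]=7, U row2=(0, 9, 9, 4)
  row3 ← row3 − (4)·row0  ⇒  L[3][0]=4, U row3=(0, 10, 2, 1)

U[3][3] = 1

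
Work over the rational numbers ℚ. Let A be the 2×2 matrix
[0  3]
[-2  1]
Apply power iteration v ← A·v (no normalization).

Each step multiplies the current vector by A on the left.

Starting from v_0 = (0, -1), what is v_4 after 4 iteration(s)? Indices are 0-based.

v_4 = (33, -19)

v_0 = (0, -1).
v_1 = A·v_0 = (-3, -1).
v_2 = A·v_1 = (-3, 5).
v_3 = A·v_2 = (15, 11).
v_4 = A·v_3 = (33, -19).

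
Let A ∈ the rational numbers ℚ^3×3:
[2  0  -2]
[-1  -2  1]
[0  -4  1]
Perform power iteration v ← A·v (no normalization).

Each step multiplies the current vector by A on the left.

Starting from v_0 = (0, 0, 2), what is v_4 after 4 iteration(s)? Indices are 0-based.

v_4 = (4, -6, -22)

v_0 = (0, 0, 2).
v_1 = A·v_0 = (-4, 2, 2).
v_2 = A·v_1 = (-12, 2, -6).
v_3 = A·v_2 = (-12, 2, -14).
v_4 = A·v_3 = (4, -6, -22).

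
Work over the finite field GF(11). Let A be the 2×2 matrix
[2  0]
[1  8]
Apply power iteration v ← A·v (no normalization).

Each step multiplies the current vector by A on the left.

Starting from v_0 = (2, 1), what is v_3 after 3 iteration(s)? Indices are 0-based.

v_3 = (5, 9)

v_0 = (2, 1).
v_1 = A·v_0 = (4, 10).
v_2 = A·v_1 = (8, 7).
v_3 = A·v_2 = (5, 9).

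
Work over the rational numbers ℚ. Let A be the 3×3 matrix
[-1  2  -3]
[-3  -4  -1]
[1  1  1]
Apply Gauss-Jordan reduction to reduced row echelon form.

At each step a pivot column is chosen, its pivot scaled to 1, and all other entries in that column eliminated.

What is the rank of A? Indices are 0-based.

[1] R0 /= -1  ⇒  (1, -2, 3)
     R1 -= -3·R0  ⇒  (0, -10, 8)
     R2 -= 1·R0  ⇒  (0, 3, -2)
[2] R1 /= -10  ⇒  (0, 1, -4/5)
     R0 -= -2·R1  ⇒  (1, 0, 7/5)
     R2 -= 3·R1  ⇒  (0, 0, 2/5)
[3] R2 /= 2/5  ⇒  (0, 0, 1)
     R0 -= 7/5·R2  ⇒  (1, 0, 0)
     R1 -= -4/5·R2  ⇒  (0, 1, 0)

rank = 3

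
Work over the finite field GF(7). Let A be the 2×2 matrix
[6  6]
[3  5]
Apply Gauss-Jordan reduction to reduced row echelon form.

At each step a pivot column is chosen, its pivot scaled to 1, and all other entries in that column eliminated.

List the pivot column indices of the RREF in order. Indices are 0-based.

pivot columns: 0, 1

step 1: normalize row 0 (÷6) = (1, 1)
  row 1: subtract 3×row0 = (0, 2)
step 2: normalize row 1 (÷2) = (0, 1)
  row 0: subtract 1×row1 = (1, 0)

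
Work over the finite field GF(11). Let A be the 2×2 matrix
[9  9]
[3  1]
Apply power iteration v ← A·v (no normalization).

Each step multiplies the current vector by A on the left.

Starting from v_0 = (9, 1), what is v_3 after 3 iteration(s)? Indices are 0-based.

v_3 = (8, 8)

v_0 = (9, 1).
v_1 = A·v_0 = (2, 6).
v_2 = A·v_1 = (6, 1).
v_3 = A·v_2 = (8, 8).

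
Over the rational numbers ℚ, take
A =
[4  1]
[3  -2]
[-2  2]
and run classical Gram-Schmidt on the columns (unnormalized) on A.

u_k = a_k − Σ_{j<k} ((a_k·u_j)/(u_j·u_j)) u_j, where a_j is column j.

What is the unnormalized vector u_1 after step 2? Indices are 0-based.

u_1 = (53/29, -40/29, 46/29)

Step 1: u_0 = a_0 = (4, 3, -2).
Step 2: u_1 = a_1 − (-6/29)·u_0 = (53/29, -40/29, 46/29).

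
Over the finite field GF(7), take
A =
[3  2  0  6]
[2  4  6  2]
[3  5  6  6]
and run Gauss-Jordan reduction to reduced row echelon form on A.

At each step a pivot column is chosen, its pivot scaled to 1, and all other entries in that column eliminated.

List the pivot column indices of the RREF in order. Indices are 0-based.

pivot columns: 0, 1, 2

step 1: normalize row 0 (÷3) = (1, 3, 0, 2)
  row 1: subtract 2×row0 = (0, 5, 6, 5)
  row 2: subtract 3×row0 = (0, 3, 6, 0)
step 2: normalize row 1 (÷5) = (0, 1, 4, 1)
  row 0: subtract 3×row1 = (1, 0, 2, 6)
  row 2: subtract 3×row1 = (0, 0, 1, 4)
step 3: normalize row 2 (÷1) = (0, 0, 1, 4)
  row 0: subtract 2×row2 = (1, 0, 0, 5)
  row 1: subtract 4×row2 = (0, 1, 0, 6)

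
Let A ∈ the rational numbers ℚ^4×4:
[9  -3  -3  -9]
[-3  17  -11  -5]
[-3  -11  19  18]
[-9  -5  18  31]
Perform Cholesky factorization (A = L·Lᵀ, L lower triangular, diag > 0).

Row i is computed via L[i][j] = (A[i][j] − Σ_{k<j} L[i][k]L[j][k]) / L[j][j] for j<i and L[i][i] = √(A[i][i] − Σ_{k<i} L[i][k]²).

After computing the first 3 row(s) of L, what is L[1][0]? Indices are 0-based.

L[1][0] = -1

Step 1: L[0][0] = √(9) = 3.
  L[1][0] = (-3) / L[0][0] = -1.
Step 2: L[1][1] = √(16) = 4.
  L[2][0] = (-3) / L[0][0] = -1.
  L[2][1] = (-12) / L[1][1] = -3.
Step 3: L[2][2] = √(9) = 3.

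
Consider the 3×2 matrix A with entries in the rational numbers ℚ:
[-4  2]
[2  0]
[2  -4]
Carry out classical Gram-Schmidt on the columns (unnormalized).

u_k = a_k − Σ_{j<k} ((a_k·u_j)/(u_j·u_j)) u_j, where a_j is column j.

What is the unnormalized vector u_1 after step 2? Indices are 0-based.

u_1 = (-2/3, 4/3, -8/3)

Step 1: u_0 = a_0 = (-4, 2, 2).
Step 2: u_1 = a_1 − (-2/3)·u_0 = (-2/3, 4/3, -8/3).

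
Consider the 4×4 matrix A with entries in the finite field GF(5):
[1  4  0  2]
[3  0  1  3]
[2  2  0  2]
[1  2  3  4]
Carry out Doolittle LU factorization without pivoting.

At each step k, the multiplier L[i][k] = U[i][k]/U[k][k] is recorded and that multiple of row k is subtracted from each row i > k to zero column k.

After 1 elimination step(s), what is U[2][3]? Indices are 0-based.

[col 0] pivot 1
  R1 -= 3*R0 → (0, 3, 1, 2)  (L[1][0] := 3)
  R2 -= 2*R0 → (0, 4, 0, 3)  (L[2][0] := 2)
  R3 -= 1*R0 → (0, 3, 3, 2)  (L[3][0] := 1)

U[2][3] = 3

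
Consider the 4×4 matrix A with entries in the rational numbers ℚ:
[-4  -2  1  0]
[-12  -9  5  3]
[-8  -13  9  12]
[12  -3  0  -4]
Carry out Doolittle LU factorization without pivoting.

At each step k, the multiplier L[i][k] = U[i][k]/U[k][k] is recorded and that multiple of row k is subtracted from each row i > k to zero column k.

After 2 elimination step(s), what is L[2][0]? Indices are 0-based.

[col 0] pivot -4
  R1 -= 3*R0 → (0, -3, 2, 3)  (L[1][0] := 3)
  R2 -= 2*R0 → (0, -9, 7, 12)  (L[2][0] := 2)
  R3 -= -3*R0 → (0, -9, 3, -4)  (L[3][0] := -3)
[col 1] pivot -3
  R2 -= 3*R1 → (0, 0, 1, 3)  (L[2][1] := 3)
  R3 -= 3*R1 → (0, 0, -3, -13)  (L[3][1] := 3)

L[2][0] = 2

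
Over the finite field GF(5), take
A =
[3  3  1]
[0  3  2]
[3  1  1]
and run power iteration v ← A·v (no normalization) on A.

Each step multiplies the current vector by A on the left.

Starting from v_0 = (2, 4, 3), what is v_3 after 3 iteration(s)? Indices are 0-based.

v_0 = (2, 4, 3).
v_1 = A·v_0 = (1, 3, 3).
v_2 = A·v_1 = (0, 0, 4).
v_3 = A·v_2 = (4, 3, 4).

v_3 = (4, 3, 4)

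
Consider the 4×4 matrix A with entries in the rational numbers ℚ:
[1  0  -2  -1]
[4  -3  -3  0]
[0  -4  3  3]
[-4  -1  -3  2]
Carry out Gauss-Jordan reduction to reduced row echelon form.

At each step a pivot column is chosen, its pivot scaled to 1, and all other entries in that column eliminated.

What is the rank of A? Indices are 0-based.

pivot(0,0)=1: scale R0 → (1, 0, -2, -1)
  clear (1,0): R1 −= (4)R0 → (0, -3, 5, 4)
  clear (3,0): R3 −= (-4)R0 → (0, -1, -11, -2)
pivot(1,1)=-3: scale R1 → (0, 1, -5/3, -4/3)
  clear (2,1): R2 −= (-4)R1 → (0, 0, -11/3, -7/3)
  clear (3,1): R3 −= (-1)R1 → (0, 0, -38/3, -10/3)
pivot(2,2)=-11/3: scale R2 → (0, 0, 1, 7/11)
  clear (0,2): R0 −= (-2)R2 → (1, 0, 0, 3/11)
  clear (1,2): R1 −= (-5/3)R2 → (0, 1, 0, -3/11)
  clear (3,2): R3 −= (-38/3)R2 → (0, 0, 0, 52/11)
pivot(3,3)=52/11: scale R3 → (0, 0, 0, 1)
  clear (0,3): R0 −= (3/11)R3 → (1, 0, 0, 0)
  clear (1,3): R1 −= (-3/11)R3 → (0, 1, 0, 0)
  clear (2,3): R2 −= (7/11)R3 → (0, 0, 1, 0)

rank = 4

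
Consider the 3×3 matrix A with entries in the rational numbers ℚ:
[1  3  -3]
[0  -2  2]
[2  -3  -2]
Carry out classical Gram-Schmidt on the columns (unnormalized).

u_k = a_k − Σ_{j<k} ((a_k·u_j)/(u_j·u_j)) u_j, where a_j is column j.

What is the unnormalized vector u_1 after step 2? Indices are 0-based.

Step 1: u_0 = a_0 = (1, 0, 2).
Step 2: u_1 = a_1 − (-3/5)·u_0 = (18/5, -2, -9/5).

u_1 = (18/5, -2, -9/5)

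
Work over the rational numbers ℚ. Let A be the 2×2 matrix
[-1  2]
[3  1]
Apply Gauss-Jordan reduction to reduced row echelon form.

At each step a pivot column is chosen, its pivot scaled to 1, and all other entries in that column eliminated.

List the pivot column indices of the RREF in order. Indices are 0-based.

[1] R0 /= -1  ⇒  (1, -2)
     R1 -= 3·R0  ⇒  (0, 7)
[2] R1 /= 7  ⇒  (0, 1)
     R0 -= -2·R1  ⇒  (1, 0)

pivot columns: 0, 1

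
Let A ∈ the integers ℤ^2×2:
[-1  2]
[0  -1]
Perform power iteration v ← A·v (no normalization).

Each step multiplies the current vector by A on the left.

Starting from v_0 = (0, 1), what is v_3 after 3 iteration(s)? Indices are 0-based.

v_3 = (6, -1)

v_0 = (0, 1).
v_1 = A·v_0 = (2, -1).
v_2 = A·v_1 = (-4, 1).
v_3 = A·v_2 = (6, -1).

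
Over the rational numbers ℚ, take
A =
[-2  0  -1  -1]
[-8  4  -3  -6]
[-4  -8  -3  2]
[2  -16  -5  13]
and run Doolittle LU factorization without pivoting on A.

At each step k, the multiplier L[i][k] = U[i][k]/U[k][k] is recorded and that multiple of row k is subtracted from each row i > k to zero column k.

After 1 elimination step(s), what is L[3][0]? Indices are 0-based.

L[3][0] = -1

[col 0] pivot -2
  R1 -= 4*R0 → (0, 4, 1, -2)  (L[1][0] := 4)
  R2 -= 2*R0 → (0, -8, -1, 4)  (L[2][0] := 2)
  R3 -= -1*R0 → (0, -16, -6, 12)  (L[3][0] := -1)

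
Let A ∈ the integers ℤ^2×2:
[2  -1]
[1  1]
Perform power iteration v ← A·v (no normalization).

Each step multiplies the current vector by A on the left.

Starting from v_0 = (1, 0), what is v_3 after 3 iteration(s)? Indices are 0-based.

v_3 = (3, 6)

v_0 = (1, 0).
v_1 = A·v_0 = (2, 1).
v_2 = A·v_1 = (3, 3).
v_3 = A·v_2 = (3, 6).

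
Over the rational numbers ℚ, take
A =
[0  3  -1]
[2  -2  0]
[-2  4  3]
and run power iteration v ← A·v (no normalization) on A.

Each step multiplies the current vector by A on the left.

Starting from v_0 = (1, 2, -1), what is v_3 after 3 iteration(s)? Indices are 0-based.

v_3 = (67, -54, 51)

v_0 = (1, 2, -1).
v_1 = A·v_0 = (7, -2, 3).
v_2 = A·v_1 = (-9, 18, -13).
v_3 = A·v_2 = (67, -54, 51).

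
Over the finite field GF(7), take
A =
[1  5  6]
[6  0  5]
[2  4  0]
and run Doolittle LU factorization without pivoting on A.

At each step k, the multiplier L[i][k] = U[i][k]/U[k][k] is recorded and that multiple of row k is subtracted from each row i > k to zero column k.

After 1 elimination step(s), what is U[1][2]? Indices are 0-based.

U[1][2] = 4

[col 0] pivot 1
  R1 -= 6*R0 → (0, 5, 4)  (L[1][0] := 6)
  R2 -= 2*R0 → (0, 1, 2)  (L[2][0] := 2)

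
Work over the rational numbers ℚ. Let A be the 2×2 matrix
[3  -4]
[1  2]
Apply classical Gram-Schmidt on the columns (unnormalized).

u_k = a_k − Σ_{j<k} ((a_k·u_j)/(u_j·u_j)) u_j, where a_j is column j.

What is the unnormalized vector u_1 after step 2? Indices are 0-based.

u_1 = (-1, 3)

Step 1: u_0 = a_0 = (3, 1).
Step 2: u_1 = a_1 − (-1)·u_0 = (-1, 3).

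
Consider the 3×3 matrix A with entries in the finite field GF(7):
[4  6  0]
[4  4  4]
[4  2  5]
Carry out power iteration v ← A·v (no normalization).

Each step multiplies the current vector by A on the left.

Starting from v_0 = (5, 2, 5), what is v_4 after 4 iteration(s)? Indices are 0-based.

v_4 = (3, 6, 6)

v_0 = (5, 2, 5).
v_1 = A·v_0 = (4, 6, 0).
v_2 = A·v_1 = (3, 5, 0).
v_3 = A·v_2 = (0, 4, 1).
v_4 = A·v_3 = (3, 6, 6).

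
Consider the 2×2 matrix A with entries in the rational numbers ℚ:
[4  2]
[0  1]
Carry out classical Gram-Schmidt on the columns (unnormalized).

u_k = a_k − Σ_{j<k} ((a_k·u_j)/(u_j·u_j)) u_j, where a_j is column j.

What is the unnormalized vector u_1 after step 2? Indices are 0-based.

Step 1: u_0 = a_0 = (4, 0).
Step 2: u_1 = a_1 − (1/2)·u_0 = (0, 1).

u_1 = (0, 1)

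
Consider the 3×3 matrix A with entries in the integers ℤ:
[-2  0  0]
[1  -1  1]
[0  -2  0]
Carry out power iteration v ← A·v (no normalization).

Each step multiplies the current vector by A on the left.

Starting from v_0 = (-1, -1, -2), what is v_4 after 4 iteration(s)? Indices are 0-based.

v_4 = (-16, 2, 12)

v_0 = (-1, -1, -2).
v_1 = A·v_0 = (2, -2, 2).
v_2 = A·v_1 = (-4, 6, 4).
v_3 = A·v_2 = (8, -6, -12).
v_4 = A·v_3 = (-16, 2, 12).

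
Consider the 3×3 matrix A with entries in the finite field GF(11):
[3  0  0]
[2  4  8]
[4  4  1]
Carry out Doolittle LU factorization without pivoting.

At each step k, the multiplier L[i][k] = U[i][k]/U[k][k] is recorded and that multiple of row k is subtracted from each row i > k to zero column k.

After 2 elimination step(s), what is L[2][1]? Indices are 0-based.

L[2][1] = 1

k=0: U[0][0]=3
  eliminate (1,0): mult=8, new row 1: (0, 4, 8); set L[1][0]=8
  eliminate (2,0): mult=5, new row 2: (0, 4, 1); set L[2][0]=5
k=1: U[1][1]=4
  eliminate (2,1): mult=1, new row 2: (0, 0, 4); set L[2][1]=1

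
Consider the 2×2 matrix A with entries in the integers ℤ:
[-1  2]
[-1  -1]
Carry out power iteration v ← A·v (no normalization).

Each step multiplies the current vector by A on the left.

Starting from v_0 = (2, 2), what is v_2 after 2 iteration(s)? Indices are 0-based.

v_2 = (-10, 2)

v_0 = (2, 2).
v_1 = A·v_0 = (2, -4).
v_2 = A·v_1 = (-10, 2).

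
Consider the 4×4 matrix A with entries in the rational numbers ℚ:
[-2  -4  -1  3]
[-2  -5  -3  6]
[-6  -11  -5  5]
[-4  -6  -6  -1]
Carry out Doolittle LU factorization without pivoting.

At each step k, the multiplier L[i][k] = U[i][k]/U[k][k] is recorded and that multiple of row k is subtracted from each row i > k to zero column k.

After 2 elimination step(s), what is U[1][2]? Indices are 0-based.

Step 1: pivot at (0,0) is -2.
  row1 ← row1 − (1)·row0  ⇒  L[1][0]=1, U row1=(0, -1, -2, 3)
  row2 ← row2 − (3)·row0  ⇒  L[2][0]=3, U row2=(0, 1, -2, -4)
  row3 ← row3 − (2)·row0  ⇒  L[3][0]=2, U row3=(0, 2, -4, -7)
Step 2: pivot at (1,1) is -1.
  row2 ← row2 − (-1)·row1  ⇒  L[2][1]=-1, U row2=(0, 0, -4, -1)
  row3 ← row3 − (-2)·row1  ⇒  L[3][1]=-2, U row3=(0, 0, -8, -1)

U[1][2] = -2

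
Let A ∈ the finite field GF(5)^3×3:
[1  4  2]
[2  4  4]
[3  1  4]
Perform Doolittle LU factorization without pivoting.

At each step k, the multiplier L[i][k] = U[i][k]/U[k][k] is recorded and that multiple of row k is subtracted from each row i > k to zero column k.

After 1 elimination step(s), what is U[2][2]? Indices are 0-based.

k=0: U[0][0]=1
  eliminate (1,0): mult=2, new row 1: (0, 1, 0); set L[1][0]=2
  eliminate (2,0): mult=3, new row 2: (0, 4, 3); set L[2][0]=3

U[2][2] = 3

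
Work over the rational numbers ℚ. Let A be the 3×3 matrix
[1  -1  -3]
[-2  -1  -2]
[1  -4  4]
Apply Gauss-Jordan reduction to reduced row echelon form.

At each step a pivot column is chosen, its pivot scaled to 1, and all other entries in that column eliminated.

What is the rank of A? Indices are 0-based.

step 1: normalize row 0 (÷1) = (1, -1, -3)
  row 1: subtract -2×row0 = (0, -3, -8)
  row 2: subtract 1×row0 = (0, -3, 7)
step 2: normalize row 1 (÷-3) = (0, 1, 8/3)
  row 0: subtract -1×row1 = (1, 0, -1/3)
  row 2: subtract -3×row1 = (0, 0, 15)
step 3: normalize row 2 (÷15) = (0, 0, 1)
  row 0: subtract -1/3×row2 = (1, 0, 0)
  row 1: subtract 8/3×row2 = (0, 1, 0)

rank = 3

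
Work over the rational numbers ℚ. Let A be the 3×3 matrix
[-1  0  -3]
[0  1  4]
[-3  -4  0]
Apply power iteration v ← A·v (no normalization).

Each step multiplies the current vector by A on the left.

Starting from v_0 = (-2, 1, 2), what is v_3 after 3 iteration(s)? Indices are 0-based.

v_0 = (-2, 1, 2).
v_1 = A·v_0 = (-4, 9, 2).
v_2 = A·v_1 = (-2, 17, -24).
v_3 = A·v_2 = (74, -79, -62).

v_3 = (74, -79, -62)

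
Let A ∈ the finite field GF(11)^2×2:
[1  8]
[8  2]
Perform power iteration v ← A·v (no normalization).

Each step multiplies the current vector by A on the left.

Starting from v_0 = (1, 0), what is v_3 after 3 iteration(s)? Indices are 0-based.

v_3 = (4, 7)

v_0 = (1, 0).
v_1 = A·v_0 = (1, 8).
v_2 = A·v_1 = (10, 2).
v_3 = A·v_2 = (4, 7).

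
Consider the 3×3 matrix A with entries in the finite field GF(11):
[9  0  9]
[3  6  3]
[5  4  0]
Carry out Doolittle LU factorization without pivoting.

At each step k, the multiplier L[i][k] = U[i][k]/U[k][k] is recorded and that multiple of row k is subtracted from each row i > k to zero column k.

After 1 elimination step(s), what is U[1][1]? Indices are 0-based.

k=0: U[0][0]=9
  eliminate (1,0): mult=4, new row 1: (0, 6, 0); set L[1][0]=4
  eliminate (2,0): mult=3, new row 2: (0, 4, 6); set L[2][0]=3

U[1][1] = 6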